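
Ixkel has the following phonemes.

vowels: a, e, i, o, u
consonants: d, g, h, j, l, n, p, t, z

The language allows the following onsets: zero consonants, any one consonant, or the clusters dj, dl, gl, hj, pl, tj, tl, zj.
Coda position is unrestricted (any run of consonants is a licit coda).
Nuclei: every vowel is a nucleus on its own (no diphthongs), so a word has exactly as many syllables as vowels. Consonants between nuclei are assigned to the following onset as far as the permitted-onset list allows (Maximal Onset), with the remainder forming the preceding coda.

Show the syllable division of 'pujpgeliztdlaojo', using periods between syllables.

pujp.ge.lizt.dla.o.jo

Vowels present: u, e, i, a, o, o; each is a nucleus, giving 6 syllables.
σ1/σ2 boundary: /jpg/; trying suffixes from longest down, /g/ is the first permitted one, so coda /jp/ | onset /g/.
σ2/σ3 boundary: /l/ → onset of the next syllable (single consonants are always licit onsets).
σ3/σ4 boundary: /ztdl/; trying suffixes from longest down, /dl/ is the first permitted one, so coda /zt/ | onset /dl/.
σ4/σ5 boundary: nothing intervenes; syllable break is V.V.
σ5/σ6 boundary: just /j/ — single C goes to the following onset.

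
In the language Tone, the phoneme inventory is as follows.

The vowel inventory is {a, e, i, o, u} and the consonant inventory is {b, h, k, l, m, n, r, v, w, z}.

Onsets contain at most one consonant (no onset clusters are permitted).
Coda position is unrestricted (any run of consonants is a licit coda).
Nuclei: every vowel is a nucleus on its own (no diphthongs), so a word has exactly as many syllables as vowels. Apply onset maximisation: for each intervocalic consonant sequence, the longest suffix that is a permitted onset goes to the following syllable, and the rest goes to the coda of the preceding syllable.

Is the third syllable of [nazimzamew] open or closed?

open

The vowels are a, i, a, e — 4 nuclei, so 4 syllables.
Between /a/ (V1) and /i/ (V2): /z/ → onset of the next syllable (single consonants are always licit onsets).
Between /i/ (V2) and /a/ (V3): cluster /mz/ — the longest permitted-onset suffix is /z/; onset = /z/, preceding coda = /m/.
Between /a/ (V3) and /e/ (V4): just /m/ — single C goes to the following onset.
Syllabification: na.zim.za.mew.
Syllable 3 is /za/; it ends in its nucleus with no coda, so it is open.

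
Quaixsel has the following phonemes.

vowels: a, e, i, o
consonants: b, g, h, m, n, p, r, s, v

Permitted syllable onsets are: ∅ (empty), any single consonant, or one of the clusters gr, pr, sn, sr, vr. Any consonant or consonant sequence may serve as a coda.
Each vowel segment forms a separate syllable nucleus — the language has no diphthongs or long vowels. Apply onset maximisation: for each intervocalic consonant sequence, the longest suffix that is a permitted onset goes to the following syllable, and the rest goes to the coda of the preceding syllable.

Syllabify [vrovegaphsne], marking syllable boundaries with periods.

Nuclei (vowels): o, e, a, e → 4 syllables.
Between /o/ (V1) and /e/ (V2): /v/ → onset of the next syllable (single consonants are always licit onsets).
Between /e/ (V2) and /a/ (V3): just /g/ — single C goes to the following onset.
Between /a/ (V3) and /e/ (V4): cluster /phsn/ — the longest permitted-onset suffix is /sn/; onset = /sn/, preceding coda = /ph/.

vro.ve.gaph.sne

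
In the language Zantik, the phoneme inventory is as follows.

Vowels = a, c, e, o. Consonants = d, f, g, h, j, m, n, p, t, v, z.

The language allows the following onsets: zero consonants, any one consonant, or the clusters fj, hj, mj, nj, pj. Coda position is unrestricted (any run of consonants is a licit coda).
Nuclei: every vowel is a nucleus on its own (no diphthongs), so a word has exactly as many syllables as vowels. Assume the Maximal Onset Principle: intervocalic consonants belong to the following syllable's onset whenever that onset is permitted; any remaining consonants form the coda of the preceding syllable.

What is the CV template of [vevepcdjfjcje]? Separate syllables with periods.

Vowels present: e, e, c, c, e; each is a nucleus, giving 5 syllables.
V1 /e/ – V2 /e/: /v/ is a single consonant, so it becomes the next onset.
V2 /e/ – V3 /c/: just /p/ — single C goes to the following onset.
V3 /c/ – V4 /c/: /djfj/; trying suffixes from longest down, /fj/ is the first permitted one, so coda /dj/ | onset /fj/.
V4 /c/ – V5 /e/: just /j/ — single C goes to the following onset.
Putting it together: ve.ve.pcdj.fjc.je.
Mapping each syllable to C/V: /ve/ → CV, /ve/ → CV, /pcdj/ → CVCC, /fjc/ → CCV, /je/ → CV.

CV.CV.CVCC.CCV.CV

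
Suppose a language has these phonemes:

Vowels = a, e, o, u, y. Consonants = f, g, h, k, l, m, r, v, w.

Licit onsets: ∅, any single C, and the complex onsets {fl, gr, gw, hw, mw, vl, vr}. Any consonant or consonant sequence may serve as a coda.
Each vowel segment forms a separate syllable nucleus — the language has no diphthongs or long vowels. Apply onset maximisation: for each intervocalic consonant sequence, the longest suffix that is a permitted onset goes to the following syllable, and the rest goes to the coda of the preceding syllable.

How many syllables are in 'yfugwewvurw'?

Vowels present: y, u, e, u; each is a nucleus, giving 4 syllables.

4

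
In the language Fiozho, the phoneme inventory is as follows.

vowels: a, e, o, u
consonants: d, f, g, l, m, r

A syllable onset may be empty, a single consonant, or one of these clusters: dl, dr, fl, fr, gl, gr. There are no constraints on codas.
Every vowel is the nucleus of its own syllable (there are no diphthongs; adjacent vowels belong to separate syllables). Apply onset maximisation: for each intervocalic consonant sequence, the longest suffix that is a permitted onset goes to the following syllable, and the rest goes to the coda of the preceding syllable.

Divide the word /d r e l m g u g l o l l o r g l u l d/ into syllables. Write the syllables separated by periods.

Vowels present: e, u, o, o, u; each is a nucleus, giving 5 syllables.
σ1/σ2 boundary: cluster /lmg/ — the longest permitted-onset suffix is /g/; onset = /g/, preceding coda = /lm/.
σ2/σ3 boundary: /gl/ — entire cluster is a permitted onset → onset /gl/, coda ∅.
σ3/σ4 boundary: /ll/ — longest licit onset from the right is /l/, leaving /l/ as coda.
σ4/σ5 boundary: /rgl/ splits as /r/ + /gl/ (/gl/ is the longest suffix that is a licit onset).

drelm.gu.glol.lor.gluld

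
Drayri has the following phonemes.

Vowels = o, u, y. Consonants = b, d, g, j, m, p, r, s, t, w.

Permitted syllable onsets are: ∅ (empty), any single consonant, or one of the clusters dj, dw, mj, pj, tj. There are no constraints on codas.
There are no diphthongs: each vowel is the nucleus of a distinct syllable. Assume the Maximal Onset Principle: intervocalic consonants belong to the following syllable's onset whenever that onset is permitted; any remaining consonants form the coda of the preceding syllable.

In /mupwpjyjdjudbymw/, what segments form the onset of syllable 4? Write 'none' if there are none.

The vowels are u, y, u, y — 4 nuclei, so 4 syllables.
Between /u/ (V1) and /y/ (V2): /pwpj/ splits as /pw/ + /pj/ (/pj/ is the longest suffix that is a licit onset).
Between /y/ (V2) and /u/ (V3): /jdj/ splits as /j/ + /dj/ (/dj/ is the longest suffix that is a licit onset).
Between /u/ (V3) and /y/ (V4): cluster /db/ — the longest permitted-onset suffix is /b/; onset = /b/, preceding coda = /d/.
So the parse is mupw.pjyj.djud.bymw.
Syllable 4 is /bymw/: onset /b/, nucleus /y/, coda /mw/.

b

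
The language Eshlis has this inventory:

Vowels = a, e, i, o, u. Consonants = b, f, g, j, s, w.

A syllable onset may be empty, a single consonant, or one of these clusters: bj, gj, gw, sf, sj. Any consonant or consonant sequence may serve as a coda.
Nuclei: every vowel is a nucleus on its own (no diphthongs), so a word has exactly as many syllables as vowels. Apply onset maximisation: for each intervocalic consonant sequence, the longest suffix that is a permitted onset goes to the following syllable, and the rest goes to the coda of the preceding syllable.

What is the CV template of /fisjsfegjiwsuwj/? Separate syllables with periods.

CVCC.CCV.CCVC.CVCC

Vowels present: i, e, i, u; each is a nucleus, giving 4 syllables.
/i…e/ gap (V1→V2): cluster /sjsf/ — the longest permitted-onset suffix is /sf/; onset = /sf/, preceding coda = /sj/.
/e…i/ gap (V2→V3): /gj/ is a licit onset in full, so it all attaches to the next syllable.
/i…u/ gap (V3→V4): cluster /ws/ — the longest permitted-onset suffix is /s/; onset = /s/, preceding coda = /w/.
Syllabification: fisj.sfe.gjiw.suwj.
Mapping each syllable to C/V: /fisj/ → CVCC, /sfe/ → CCV, /gjiw/ → CCVC, /suwj/ → CVCC.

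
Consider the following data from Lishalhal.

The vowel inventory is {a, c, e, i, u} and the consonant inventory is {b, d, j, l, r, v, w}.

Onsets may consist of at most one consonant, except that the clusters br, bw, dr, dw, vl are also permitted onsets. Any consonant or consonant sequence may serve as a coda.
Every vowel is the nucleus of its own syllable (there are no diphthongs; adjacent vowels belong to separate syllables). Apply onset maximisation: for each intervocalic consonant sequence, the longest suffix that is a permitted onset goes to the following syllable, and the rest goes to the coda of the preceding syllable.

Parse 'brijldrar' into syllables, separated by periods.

brijl.drar

The vowels are i, a — 2 nuclei, so 2 syllables.
σ1/σ2 boundary: /jldr/ splits as /jl/ + /dr/ (/dr/ is the longest suffix that is a licit onset).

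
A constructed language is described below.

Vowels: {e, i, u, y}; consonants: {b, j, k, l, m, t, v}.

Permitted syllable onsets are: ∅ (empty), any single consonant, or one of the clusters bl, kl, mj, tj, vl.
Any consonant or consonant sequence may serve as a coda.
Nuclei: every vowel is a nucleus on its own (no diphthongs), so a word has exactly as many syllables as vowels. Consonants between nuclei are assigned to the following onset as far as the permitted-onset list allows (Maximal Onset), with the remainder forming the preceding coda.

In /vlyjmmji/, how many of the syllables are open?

1

Vowels present: y, i; each is a nucleus, giving 2 syllables.
V1 /y/ – V2 /i/: /jmmj/; trying suffixes from longest down, /mj/ is the first permitted one, so coda /jm/ | onset /mj/.
Putting it together: vlyjm.mji.
Classifying each syllable: /vlyjm/ (closed), /mji/ (open).
Open syllables: 1.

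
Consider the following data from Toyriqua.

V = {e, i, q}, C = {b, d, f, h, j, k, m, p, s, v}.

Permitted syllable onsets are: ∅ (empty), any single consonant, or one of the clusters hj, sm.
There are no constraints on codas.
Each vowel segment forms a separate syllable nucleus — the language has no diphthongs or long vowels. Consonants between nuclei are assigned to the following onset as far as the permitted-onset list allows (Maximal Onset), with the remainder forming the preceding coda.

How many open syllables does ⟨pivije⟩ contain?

Nuclei (vowels): i, i, e → 3 syllables.
/i…i/ gap (V1→V2): /v/ → onset of the next syllable (single consonants are always licit onsets).
/i…e/ gap (V2→V3): /j/ is a single consonant, so it becomes the next onset.
Syllabification: pi.vi.je.
Classifying each syllable: /pi/ (open), /vi/ (open), /je/ (open).
Open syllables: 3.

3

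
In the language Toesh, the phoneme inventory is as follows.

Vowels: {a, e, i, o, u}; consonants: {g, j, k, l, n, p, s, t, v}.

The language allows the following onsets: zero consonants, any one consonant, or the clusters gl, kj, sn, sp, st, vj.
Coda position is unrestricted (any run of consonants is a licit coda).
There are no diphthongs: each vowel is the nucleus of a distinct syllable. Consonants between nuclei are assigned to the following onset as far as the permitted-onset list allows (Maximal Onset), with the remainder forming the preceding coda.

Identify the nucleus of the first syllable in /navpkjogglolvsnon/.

Vowels present: a, o, o, o; each is a nucleus, giving 4 syllables.
The first nucleus (vowel 1 from the left) is /a/.

a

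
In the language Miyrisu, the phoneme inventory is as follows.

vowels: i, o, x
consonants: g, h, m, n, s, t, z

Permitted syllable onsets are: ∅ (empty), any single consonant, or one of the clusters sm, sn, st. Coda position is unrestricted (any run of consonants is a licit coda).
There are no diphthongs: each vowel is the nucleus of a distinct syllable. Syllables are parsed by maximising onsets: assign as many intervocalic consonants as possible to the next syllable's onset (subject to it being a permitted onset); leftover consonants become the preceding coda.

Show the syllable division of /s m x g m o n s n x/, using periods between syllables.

smxg.mon.snx

Nuclei (vowels): x, o, x → 3 syllables.
Between /x/ (V1) and /o/ (V2): /gm/ — longest licit onset from the right is /m/, leaving /g/ as coda.
Between /o/ (V2) and /x/ (V3): /nsn/; trying suffixes from longest down, /sn/ is the first permitted one, so coda /n/ | onset /sn/.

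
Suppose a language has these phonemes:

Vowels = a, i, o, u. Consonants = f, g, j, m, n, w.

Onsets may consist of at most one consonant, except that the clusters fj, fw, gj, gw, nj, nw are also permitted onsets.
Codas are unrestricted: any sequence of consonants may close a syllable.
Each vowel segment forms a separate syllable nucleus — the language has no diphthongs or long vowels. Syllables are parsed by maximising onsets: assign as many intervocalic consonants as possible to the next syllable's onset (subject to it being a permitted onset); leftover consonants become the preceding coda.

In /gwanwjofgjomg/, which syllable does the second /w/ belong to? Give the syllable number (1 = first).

1

Nuclei (vowels): a, o, o → 3 syllables.
V1 /a/ – V2 /o/: /nwj/ — longest licit onset from the right is /j/, leaving /nw/ as coda.
V2 /o/ – V3 /o/: /fgj/; trying suffixes from longest down, /gj/ is the first permitted one, so coda /f/ | onset /gj/.
Result: gwanw.jof.gjomg.
The second /w/ is in the coda of syllable 1 (/gwanw/).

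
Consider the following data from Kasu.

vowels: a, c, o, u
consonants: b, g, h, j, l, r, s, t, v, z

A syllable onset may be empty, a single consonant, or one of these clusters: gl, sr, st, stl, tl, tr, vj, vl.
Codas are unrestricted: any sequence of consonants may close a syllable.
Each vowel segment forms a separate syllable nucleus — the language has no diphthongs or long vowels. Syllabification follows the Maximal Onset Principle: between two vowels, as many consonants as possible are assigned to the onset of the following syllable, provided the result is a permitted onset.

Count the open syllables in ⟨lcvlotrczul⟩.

3

Vowels present: c, o, c, u; each is a nucleus, giving 4 syllables.
Between /c/ (V1) and /o/ (V2): /vl/ — entire cluster is a permitted onset → onset /vl/, coda ∅.
Between /o/ (V2) and /c/ (V3): /tr/ is a licit onset in full, so it all attaches to the next syllable.
Between /c/ (V3) and /u/ (V4): /z/ → onset of the next syllable (single consonants are always licit onsets).
Putting it together: lc.vlo.trc.zul.
Classifying each syllable: /lc/ (open), /vlo/ (open), /trc/ (open), /zul/ (closed).
Open syllables: 3.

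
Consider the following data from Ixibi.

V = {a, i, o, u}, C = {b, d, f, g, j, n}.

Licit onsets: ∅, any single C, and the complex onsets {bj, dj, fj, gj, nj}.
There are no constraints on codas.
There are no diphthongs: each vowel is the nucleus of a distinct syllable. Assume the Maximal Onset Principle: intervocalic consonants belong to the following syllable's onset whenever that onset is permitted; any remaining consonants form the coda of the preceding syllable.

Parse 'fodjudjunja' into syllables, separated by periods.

The vowels are o, u, u, a — 4 nuclei, so 4 syllables.
/o…u/ gap (V1→V2): /dj/ — entire cluster is a permitted onset → onset /dj/, coda ∅.
/u…u/ gap (V2→V3): /dj/ — entire cluster is a permitted onset → onset /dj/, coda ∅.
/u…a/ gap (V3→V4): cluster /nj/ — /nj/ is itself a permitted onset, so the whole cluster goes right; preceding coda = ∅.

fo.dju.dju.nja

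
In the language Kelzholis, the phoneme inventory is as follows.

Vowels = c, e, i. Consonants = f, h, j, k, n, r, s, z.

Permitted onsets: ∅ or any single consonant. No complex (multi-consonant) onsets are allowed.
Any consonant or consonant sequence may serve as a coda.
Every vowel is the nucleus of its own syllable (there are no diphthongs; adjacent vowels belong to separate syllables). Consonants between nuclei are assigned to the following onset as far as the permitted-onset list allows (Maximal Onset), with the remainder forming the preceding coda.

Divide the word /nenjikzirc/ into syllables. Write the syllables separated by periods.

nen.jik.zi.rc

The vowels are e, i, i, c — 4 nuclei, so 4 syllables.
Between /e/ (V1) and /i/ (V2): /nj/ — longest licit onset from the right is /j/, leaving /n/ as coda.
Between /i/ (V2) and /i/ (V3): /kz/ splits as /k/ + /z/ (/z/ is the longest suffix that is a licit onset).
Between /i/ (V3) and /c/ (V4): just /r/ — single C goes to the following onset.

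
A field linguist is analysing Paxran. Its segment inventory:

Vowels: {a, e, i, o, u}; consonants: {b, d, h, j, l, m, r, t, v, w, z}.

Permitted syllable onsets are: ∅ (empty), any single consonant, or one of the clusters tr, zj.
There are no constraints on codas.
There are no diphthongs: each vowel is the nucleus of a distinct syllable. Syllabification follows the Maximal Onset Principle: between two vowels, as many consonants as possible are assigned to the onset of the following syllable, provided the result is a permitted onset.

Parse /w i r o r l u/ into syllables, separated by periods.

The vowels are i, o, u — 3 nuclei, so 3 syllables.
/i…o/ gap (V1→V2): /r/ → onset of the next syllable (single consonants are always licit onsets).
/o…u/ gap (V2→V3): cluster /rl/ — the longest permitted-onset suffix is /l/; onset = /l/, preceding coda = /r/.

wi.ror.lu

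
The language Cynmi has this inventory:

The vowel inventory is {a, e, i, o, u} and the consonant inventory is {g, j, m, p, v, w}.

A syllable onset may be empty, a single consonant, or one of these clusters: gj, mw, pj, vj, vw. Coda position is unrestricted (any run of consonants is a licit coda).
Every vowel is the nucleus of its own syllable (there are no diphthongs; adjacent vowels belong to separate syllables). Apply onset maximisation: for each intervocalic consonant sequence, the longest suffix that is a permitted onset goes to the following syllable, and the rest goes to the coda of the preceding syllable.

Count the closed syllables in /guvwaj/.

The vowels are u, a — 2 nuclei, so 2 syllables.
σ1/σ2 boundary: cluster /vw/ — /vw/ is itself a permitted onset, so the whole cluster goes right; preceding coda = ∅.
So the parse is gu.vwaj.
Classifying each syllable: /gu/ (open), /vwaj/ (closed).
Closed syllables: 1.

1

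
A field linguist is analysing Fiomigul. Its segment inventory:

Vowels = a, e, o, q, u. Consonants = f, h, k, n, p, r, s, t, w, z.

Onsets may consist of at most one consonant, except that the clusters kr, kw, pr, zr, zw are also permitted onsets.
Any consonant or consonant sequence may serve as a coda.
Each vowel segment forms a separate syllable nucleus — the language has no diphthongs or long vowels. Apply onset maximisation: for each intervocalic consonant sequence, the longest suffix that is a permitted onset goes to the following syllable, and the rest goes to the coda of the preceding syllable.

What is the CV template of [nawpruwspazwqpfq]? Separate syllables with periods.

CVC.CCVCC.CV.CCVC.CV

Nuclei (vowels): a, u, a, q, q → 5 syllables.
σ1/σ2 boundary: /wpr/ splits as /w/ + /pr/ (/pr/ is the longest suffix that is a licit onset).
σ2/σ3 boundary: cluster /wsp/ — the longest permitted-onset suffix is /p/; onset = /p/, preceding coda = /ws/.
σ3/σ4 boundary: cluster /zw/ — /zw/ is itself a permitted onset, so the whole cluster goes right; preceding coda = ∅.
σ4/σ5 boundary: /pf/ — longest licit onset from the right is /f/, leaving /p/ as coda.
So the parse is naw.pruws.pa.zwqp.fq.
Mapping each syllable to C/V: /naw/ → CVC, /pruws/ → CCVCC, /pa/ → CV, /zwqp/ → CCVC, /fq/ → CV.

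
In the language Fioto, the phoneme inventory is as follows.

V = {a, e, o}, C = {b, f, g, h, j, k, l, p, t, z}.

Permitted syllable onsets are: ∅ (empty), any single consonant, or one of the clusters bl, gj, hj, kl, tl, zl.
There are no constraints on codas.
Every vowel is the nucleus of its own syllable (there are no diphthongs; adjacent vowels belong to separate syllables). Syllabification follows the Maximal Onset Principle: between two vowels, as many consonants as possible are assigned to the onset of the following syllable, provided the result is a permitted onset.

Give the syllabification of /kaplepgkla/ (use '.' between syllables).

Vowels present: a, e, a; each is a nucleus, giving 3 syllables.
Between /a/ (V1) and /e/ (V2): /pl/ — longest licit onset from the right is /l/, leaving /p/ as coda.
Between /e/ (V2) and /a/ (V3): /pgkl/ splits as /pg/ + /kl/ (/kl/ is the longest suffix that is a licit onset).

kap.lepg.kla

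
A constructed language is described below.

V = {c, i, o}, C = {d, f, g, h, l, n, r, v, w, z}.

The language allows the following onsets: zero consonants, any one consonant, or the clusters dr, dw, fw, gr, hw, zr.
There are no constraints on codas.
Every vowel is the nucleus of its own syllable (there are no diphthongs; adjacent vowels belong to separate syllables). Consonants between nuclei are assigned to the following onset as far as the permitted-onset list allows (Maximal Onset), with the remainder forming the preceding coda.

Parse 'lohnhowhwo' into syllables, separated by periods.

lohn.how.hwo

Nuclei (vowels): o, o, o → 3 syllables.
σ1/σ2 boundary: cluster /hnh/ — the longest permitted-onset suffix is /h/; onset = /h/, preceding coda = /hn/.
σ2/σ3 boundary: /whw/; trying suffixes from longest down, /hw/ is the first permitted one, so coda /w/ | onset /hw/.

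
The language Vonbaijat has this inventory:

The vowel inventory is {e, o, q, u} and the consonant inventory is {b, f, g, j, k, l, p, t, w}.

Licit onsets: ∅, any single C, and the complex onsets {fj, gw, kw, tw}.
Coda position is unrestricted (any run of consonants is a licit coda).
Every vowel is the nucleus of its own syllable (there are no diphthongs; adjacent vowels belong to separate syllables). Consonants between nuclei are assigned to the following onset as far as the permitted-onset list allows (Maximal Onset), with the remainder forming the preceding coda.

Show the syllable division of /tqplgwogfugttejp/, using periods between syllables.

tqpl.gwog.fugt.tejp

The vowels are q, o, u, e — 4 nuclei, so 4 syllables.
σ1/σ2 boundary: /plgw/ splits as /pl/ + /gw/ (/gw/ is the longest suffix that is a licit onset).
σ2/σ3 boundary: /gf/ — longest licit onset from the right is /f/, leaving /g/ as coda.
σ3/σ4 boundary: /gtt/ — longest licit onset from the right is /t/, leaving /gt/ as coda.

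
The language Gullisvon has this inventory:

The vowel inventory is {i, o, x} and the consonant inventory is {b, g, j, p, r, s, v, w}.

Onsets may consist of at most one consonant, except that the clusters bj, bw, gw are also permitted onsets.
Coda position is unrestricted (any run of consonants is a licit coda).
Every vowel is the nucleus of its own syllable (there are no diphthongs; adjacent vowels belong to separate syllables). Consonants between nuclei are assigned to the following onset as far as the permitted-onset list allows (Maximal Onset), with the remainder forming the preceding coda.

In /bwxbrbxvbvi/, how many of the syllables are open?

1

Nuclei (vowels): x, x, i → 3 syllables.
V1 /x/ – V2 /x/: /brb/; trying suffixes from longest down, /b/ is the first permitted one, so coda /br/ | onset /b/.
V2 /x/ – V3 /i/: /vbv/; trying suffixes from longest down, /v/ is the first permitted one, so coda /vb/ | onset /v/.
Result: bwxbr.bxvb.vi.
Classifying each syllable: /bwxbr/ (closed), /bxvb/ (closed), /vi/ (open).
Open syllables: 1.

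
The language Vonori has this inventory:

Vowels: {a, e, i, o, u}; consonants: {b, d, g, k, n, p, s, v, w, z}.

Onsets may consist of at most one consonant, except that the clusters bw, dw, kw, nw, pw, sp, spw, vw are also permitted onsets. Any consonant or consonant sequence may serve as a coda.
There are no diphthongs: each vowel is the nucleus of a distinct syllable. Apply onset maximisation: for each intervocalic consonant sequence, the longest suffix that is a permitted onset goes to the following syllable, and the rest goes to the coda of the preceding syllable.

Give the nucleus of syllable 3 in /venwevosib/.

Vowels present: e, e, o, i; each is a nucleus, giving 4 syllables.
The third nucleus (vowel 3 from the left) is /o/.

o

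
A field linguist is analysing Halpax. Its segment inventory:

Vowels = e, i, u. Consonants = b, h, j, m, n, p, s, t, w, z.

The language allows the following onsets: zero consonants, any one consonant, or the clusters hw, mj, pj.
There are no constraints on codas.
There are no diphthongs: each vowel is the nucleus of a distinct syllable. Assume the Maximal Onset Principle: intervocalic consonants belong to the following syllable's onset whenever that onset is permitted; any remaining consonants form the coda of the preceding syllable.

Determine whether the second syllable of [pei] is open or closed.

open

Nuclei (vowels): e, i → 2 syllables.
σ1/σ2 boundary: no consonants, so the boundary falls immediately after /e/.
So the parse is pe.i.
Syllable 2 is /i/; it ends in its nucleus with no coda, so it is open.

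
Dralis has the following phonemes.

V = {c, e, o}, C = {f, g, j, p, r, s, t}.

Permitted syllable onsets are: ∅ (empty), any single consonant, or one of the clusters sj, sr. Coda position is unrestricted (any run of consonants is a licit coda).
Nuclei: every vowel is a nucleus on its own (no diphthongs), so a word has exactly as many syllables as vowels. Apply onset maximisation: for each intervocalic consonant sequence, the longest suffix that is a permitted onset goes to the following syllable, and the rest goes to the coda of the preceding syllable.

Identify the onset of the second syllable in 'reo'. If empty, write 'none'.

The vowels are e, o — 2 nuclei, so 2 syllables.
V1 /e/ – V2 /o/: no consonants, so the boundary falls immediately after /e/.
Result: re.o.
Syllable 2 is /o/: onset ∅, nucleus /o/, coda ∅.

none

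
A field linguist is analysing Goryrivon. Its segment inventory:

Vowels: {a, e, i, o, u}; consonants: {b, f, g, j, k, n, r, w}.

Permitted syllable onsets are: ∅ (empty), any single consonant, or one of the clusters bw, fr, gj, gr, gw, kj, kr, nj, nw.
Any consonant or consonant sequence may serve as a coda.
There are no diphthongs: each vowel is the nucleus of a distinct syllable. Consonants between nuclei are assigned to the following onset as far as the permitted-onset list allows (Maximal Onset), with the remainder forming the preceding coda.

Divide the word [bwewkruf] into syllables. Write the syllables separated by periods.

The vowels are e, u — 2 nuclei, so 2 syllables.
/e…u/ gap (V1→V2): /wkr/; trying suffixes from longest down, /kr/ is the first permitted one, so coda /w/ | onset /kr/.

bwew.kruf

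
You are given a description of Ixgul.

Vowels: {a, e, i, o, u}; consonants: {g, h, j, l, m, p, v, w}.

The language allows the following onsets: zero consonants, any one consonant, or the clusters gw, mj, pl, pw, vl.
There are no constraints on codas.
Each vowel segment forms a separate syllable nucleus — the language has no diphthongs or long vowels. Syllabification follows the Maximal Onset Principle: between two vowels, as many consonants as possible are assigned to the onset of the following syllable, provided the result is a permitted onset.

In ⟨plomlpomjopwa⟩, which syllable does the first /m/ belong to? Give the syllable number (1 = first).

Vowels present: o, o, o, a; each is a nucleus, giving 4 syllables.
Between /o/ (V1) and /o/ (V2): /mlp/; trying suffixes from longest down, /p/ is the first permitted one, so coda /ml/ | onset /p/.
Between /o/ (V2) and /o/ (V3): /mj/ — entire cluster is a permitted onset → onset /mj/, coda ∅.
Between /o/ (V3) and /a/ (V4): /pw/ — entire cluster is a permitted onset → onset /pw/, coda ∅.
So the parse is ploml.po.mjo.pwa.
The first /m/ is in the coda of syllable 1 (/ploml/).

1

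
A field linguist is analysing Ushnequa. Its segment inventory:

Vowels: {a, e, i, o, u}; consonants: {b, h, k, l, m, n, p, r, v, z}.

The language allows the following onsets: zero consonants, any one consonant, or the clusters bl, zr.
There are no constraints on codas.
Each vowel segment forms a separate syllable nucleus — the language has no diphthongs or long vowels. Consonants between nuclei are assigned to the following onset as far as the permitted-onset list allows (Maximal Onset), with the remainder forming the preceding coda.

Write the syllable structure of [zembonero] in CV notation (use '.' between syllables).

The vowels are e, o, e, o — 4 nuclei, so 4 syllables.
V1 /e/ – V2 /o/: /mb/ splits as /m/ + /b/ (/b/ is the longest suffix that is a licit onset).
V2 /o/ – V3 /e/: just /n/ — single C goes to the following onset.
V3 /e/ – V4 /o/: /r/ → onset of the next syllable (single consonants are always licit onsets).
So the parse is zem.bo.ne.ro.
Mapping each syllable to C/V: /zem/ → CVC, /bo/ → CV, /ne/ → CV, /ro/ → CV.

CVC.CV.CV.CV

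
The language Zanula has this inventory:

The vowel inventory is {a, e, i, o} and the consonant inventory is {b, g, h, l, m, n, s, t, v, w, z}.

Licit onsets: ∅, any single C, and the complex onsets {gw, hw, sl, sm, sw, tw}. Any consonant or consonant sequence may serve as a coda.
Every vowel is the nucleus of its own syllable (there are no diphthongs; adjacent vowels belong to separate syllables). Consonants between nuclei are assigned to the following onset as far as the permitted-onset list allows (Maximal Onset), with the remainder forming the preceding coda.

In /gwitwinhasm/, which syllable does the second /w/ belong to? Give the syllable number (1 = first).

2

Vowels present: i, i, a; each is a nucleus, giving 3 syllables.
V1 /i/ – V2 /i/: /tw/ is a licit onset in full, so it all attaches to the next syllable.
V2 /i/ – V3 /a/: /nh/ — longest licit onset from the right is /h/, leaving /n/ as coda.
Syllabification: gwi.twin.hasm.
The second /w/ is in the onset of syllable 2 (/twin/).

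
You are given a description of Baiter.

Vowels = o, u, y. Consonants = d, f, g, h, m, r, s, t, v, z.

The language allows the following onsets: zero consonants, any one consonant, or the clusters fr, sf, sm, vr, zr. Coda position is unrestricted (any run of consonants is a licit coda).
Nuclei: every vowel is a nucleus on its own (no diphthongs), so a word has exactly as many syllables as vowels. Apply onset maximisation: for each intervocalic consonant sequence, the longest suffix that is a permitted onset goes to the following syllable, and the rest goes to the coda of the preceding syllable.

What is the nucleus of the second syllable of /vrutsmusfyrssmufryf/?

Vowels present: u, u, y, u, y; each is a nucleus, giving 5 syllables.
The second nucleus (vowel 2 from the left) is /u/.

u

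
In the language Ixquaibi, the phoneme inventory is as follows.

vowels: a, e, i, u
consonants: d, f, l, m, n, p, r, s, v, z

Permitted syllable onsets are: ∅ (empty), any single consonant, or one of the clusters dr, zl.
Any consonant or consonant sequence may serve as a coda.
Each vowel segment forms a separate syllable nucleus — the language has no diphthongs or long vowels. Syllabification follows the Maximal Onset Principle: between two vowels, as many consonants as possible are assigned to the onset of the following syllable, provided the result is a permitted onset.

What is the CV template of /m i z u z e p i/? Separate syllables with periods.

CV.CV.CV.CV

The vowels are i, u, e, i — 4 nuclei, so 4 syllables.
σ1/σ2 boundary: just /z/ — single C goes to the following onset.
σ2/σ3 boundary: /z/ → onset of the next syllable (single consonants are always licit onsets).
σ3/σ4 boundary: /p/ is a single consonant, so it becomes the next onset.
So the parse is mi.zu.ze.pi.
Mapping each syllable to C/V: /mi/ → CV, /zu/ → CV, /ze/ → CV, /pi/ → CV.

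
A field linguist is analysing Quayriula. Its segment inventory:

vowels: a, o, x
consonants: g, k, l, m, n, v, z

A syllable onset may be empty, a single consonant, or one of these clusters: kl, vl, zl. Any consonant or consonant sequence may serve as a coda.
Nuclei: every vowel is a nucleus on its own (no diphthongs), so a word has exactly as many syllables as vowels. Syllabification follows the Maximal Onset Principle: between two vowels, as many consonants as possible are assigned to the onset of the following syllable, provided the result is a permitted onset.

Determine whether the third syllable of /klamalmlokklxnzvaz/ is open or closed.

closed

Vowels present: a, a, o, x, a; each is a nucleus, giving 5 syllables.
σ1/σ2 boundary: /m/ → onset of the next syllable (single consonants are always licit onsets).
σ2/σ3 boundary: cluster /lml/ — the longest permitted-onset suffix is /l/; onset = /l/, preceding coda = /lm/.
σ3/σ4 boundary: /kkl/ — longest licit onset from the right is /kl/, leaving /k/ as coda.
σ4/σ5 boundary: cluster /nzv/ — the longest permitted-onset suffix is /v/; onset = /v/, preceding coda = /nz/.
So the parse is kla.malm.lok.klxnz.vaz.
Syllable 3 is /lok/ with coda /k/, so it is closed.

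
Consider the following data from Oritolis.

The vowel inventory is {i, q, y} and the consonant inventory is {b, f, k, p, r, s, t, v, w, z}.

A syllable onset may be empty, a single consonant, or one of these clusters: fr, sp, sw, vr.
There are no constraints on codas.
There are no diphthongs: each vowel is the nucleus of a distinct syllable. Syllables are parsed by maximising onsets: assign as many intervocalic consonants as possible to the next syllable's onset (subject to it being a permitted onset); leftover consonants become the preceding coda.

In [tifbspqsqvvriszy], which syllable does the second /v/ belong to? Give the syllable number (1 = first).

4

The vowels are i, q, q, i, y — 5 nuclei, so 5 syllables.
/i…q/ gap (V1→V2): cluster /fbsp/ — the longest permitted-onset suffix is /sp/; onset = /sp/, preceding coda = /fb/.
/q…q/ gap (V2→V3): just /s/ — single C goes to the following onset.
/q…i/ gap (V3→V4): /vvr/; trying suffixes from longest down, /vr/ is the first permitted one, so coda /v/ | onset /vr/.
/i…y/ gap (V4→V5): /sz/ — longest licit onset from the right is /z/, leaving /s/ as coda.
So the parse is tifb.spq.sqv.vris.zy.
The second /v/ is in the onset of syllable 4 (/vris/).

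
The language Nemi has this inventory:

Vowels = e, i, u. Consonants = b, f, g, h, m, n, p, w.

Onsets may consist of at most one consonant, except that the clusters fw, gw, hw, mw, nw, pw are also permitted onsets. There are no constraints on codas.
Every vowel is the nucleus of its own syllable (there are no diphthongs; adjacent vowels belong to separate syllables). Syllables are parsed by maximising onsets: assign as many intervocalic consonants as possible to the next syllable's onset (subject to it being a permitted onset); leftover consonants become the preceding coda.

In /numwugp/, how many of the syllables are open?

Vowels present: u, u; each is a nucleus, giving 2 syllables.
V1 /u/ – V2 /u/: /mw/ — entire cluster is a permitted onset → onset /mw/, coda ∅.
Result: nu.mwugp.
Classifying each syllable: /nu/ (open), /mwugp/ (closed).
Open syllables: 1.

1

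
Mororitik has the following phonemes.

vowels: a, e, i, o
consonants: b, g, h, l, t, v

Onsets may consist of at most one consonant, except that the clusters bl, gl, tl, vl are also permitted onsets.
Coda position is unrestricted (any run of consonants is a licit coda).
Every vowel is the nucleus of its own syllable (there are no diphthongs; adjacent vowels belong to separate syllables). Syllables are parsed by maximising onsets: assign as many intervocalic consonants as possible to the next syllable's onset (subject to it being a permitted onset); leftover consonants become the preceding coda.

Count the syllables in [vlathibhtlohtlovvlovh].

5

Nuclei (vowels): a, i, o, o, o → 5 syllables.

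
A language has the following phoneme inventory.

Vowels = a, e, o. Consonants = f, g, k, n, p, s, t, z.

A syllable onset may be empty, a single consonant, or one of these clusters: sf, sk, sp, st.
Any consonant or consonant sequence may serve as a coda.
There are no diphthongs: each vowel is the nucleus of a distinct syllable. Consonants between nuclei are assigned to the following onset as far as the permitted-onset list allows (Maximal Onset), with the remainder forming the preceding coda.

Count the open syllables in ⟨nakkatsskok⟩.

Nuclei (vowels): a, a, o → 3 syllables.
Between /a/ (V1) and /a/ (V2): cluster /kk/ — the longest permitted-onset suffix is /k/; onset = /k/, preceding coda = /k/.
Between /a/ (V2) and /o/ (V3): /tssk/ — longest licit onset from the right is /sk/, leaving /ts/ as coda.
Result: nak.kats.skok.
Classifying each syllable: /nak/ (closed), /kats/ (closed), /skok/ (closed).
Open syllables: 0.

0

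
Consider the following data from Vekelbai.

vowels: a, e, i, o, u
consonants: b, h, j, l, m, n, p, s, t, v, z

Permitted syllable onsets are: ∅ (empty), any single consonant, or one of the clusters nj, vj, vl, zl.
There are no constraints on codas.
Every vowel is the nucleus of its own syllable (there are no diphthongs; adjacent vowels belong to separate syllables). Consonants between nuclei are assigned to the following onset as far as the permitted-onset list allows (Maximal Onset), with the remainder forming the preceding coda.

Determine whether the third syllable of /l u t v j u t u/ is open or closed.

open

Vowels present: u, u, u; each is a nucleus, giving 3 syllables.
σ1/σ2 boundary: /tvj/; trying suffixes from longest down, /vj/ is the first permitted one, so coda /t/ | onset /vj/.
σ2/σ3 boundary: /t/ is a single consonant, so it becomes the next onset.
Result: lut.vju.tu.
Syllable 3 is /tu/; it ends in its nucleus with no coda, so it is open.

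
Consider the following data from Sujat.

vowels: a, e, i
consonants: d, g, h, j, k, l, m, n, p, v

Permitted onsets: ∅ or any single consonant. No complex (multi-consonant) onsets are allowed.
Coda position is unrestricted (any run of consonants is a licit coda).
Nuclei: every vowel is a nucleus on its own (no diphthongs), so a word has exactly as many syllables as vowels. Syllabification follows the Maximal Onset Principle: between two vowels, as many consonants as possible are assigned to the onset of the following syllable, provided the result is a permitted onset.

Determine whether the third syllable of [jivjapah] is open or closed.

closed

Nuclei (vowels): i, a, a → 3 syllables.
/i…a/ gap (V1→V2): /vj/; trying suffixes from longest down, /j/ is the first permitted one, so coda /v/ | onset /j/.
/a…a/ gap (V2→V3): /p/ is a single consonant, so it becomes the next onset.
Putting it together: jiv.ja.pah.
Syllable 3 is /pah/ with coda /h/, so it is closed.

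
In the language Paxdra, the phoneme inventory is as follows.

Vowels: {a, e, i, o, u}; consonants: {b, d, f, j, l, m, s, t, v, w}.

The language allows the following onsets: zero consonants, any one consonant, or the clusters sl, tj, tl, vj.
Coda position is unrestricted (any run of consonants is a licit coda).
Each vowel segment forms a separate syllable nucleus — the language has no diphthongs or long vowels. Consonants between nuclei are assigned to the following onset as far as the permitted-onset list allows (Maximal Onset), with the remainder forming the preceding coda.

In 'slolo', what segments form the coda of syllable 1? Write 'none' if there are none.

none

The vowels are o, o — 2 nuclei, so 2 syllables.
V1 /o/ – V2 /o/: just /l/ — single C goes to the following onset.
So the parse is slo.lo.
Syllable 1 is /slo/: onset /sl/, nucleus /o/, coda ∅.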